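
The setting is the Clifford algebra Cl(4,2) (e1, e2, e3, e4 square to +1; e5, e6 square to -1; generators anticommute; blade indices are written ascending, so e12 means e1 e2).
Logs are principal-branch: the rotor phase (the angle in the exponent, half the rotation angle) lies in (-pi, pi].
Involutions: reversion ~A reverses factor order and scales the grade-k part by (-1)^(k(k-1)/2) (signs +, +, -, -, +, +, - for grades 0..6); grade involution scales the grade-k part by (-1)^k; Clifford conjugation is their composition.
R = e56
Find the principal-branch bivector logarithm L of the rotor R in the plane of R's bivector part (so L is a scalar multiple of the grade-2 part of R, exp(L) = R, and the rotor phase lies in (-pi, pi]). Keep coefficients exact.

The scalar part of R is 0, which pins the rotor phase on the principal branch; dividing the bivector part by the sine of that phase recovers the unit plane, and L is the phase times that plane.
Concretely: cos(phase) = 0 gives phase = ±pi/2, and since phase/sin(phase) is even the sign is immaterial: L = (phase/sin(phase)) * <R>_2 = (pi/2) * <R>_2.
Answer: pi/2*e56


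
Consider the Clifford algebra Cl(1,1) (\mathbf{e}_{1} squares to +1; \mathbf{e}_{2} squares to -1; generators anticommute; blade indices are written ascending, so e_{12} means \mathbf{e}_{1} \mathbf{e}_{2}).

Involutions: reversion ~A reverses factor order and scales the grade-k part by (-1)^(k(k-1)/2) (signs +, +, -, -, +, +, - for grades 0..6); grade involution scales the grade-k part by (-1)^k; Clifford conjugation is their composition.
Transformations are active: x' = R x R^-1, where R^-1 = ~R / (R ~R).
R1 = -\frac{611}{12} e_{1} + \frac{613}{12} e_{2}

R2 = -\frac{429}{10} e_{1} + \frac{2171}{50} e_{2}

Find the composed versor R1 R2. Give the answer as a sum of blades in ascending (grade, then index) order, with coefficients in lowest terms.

Distribute over the terms of R1 (each basis-blade product reordered to ascending indices, repeated generators contracted through their squares):
(-\frac{611}{12} e_{1}) R2 = \frac{87373}{40} - \frac{1326481}{600} e_{12}
(\frac{613}{12} e_{2}) R2 = -\frac{1330823}{600} + \frac{87659}{40} e_{12}
Summing the partial products and collecting blades:
Answer: -\frac{5057}{150} - \frac{2899}{150} e_{12}


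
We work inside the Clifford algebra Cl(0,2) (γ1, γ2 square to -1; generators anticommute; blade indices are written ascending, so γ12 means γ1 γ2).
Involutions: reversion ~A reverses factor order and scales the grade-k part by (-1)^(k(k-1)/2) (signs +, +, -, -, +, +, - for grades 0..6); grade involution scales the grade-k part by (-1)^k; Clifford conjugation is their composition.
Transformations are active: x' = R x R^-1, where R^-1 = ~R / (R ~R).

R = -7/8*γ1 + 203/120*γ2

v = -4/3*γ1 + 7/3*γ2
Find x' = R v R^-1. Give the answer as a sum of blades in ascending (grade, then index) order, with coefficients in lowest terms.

~R = -7/8*γ1 + 203/120*γ2, and R ~R = -26117/7200, so R^-1 = ~R / (-26117/7200).
R v = -1841/360 + 77/360*γ12
Answer: -1813/1599*γ1 + 3896/1599*γ2


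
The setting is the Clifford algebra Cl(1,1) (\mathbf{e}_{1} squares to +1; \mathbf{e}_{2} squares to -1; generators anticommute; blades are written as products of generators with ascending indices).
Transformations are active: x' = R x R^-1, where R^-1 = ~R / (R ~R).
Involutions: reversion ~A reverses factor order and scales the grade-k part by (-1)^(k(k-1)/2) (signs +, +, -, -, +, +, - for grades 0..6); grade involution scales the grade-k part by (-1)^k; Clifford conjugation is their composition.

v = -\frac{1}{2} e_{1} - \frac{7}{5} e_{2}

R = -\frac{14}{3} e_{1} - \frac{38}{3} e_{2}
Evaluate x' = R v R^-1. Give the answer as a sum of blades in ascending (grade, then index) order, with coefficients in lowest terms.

~R = -\frac{14}{3} e_{1} - \frac{38}{3} e_{2}, and R ~R = -\frac{416}{3}, so R^-1 = ~R / (-\frac{416}{3}).
R v = -\frac{77}{5} + \frac{1}{5} e_{1} e_{2}
Answer: -\frac{279}{520} e_{1} - \frac{147}{104} e_{2}


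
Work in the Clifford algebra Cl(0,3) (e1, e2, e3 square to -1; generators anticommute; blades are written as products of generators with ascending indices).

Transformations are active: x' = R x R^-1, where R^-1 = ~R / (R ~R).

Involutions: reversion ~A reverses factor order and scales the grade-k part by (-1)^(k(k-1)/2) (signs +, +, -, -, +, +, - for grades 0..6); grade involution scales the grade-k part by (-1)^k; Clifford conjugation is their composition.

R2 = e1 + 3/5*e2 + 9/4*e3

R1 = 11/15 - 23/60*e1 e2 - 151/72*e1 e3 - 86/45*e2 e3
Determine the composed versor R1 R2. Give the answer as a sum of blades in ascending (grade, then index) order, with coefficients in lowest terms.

Distribute over the terms of R2 (each basis-blade product reordered to ascending indices, repeated generators contracted through their squares):
R1 (e1) = 11/15*e1 - 23/60*e2 - 151/72*e3 - 86/45*e1 e2 e3
R1 (3/5*e2) = 23/100*e1 + 11/25*e2 - 86/75*e3 + 151/120*e1 e2 e3
R1 (9/4*e3) = 151/32*e1 + 43/10*e2 + 33/20*e3 - 69/80*e1 e2 e3
Summing the partial products and collecting blades:
Answer: 13637/2400*e1 + 1307/300*e2 - 2869/1800*e3 - 1091/720*e1 e2 e3


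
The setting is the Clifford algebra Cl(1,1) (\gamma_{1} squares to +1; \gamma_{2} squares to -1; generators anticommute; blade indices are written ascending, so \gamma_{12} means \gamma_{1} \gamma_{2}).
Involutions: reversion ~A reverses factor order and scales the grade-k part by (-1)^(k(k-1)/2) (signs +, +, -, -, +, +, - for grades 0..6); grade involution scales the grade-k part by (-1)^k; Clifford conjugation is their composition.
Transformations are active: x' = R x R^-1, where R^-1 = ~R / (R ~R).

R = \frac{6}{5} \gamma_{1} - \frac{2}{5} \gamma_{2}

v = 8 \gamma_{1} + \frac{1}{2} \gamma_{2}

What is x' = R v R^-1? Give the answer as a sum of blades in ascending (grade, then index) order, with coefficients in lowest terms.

~R = \frac{6}{5} \gamma_{1} - \frac{2}{5} \gamma_{2}, and R ~R = \frac{32}{25}, so R^-1 = ~R / (\frac{32}{25}).
R v = \frac{49}{5} + \frac{19}{5} \gamma_{12}
Answer: \frac{83}{8} \gamma_{1} - \frac{53}{8} \gamma_{2}


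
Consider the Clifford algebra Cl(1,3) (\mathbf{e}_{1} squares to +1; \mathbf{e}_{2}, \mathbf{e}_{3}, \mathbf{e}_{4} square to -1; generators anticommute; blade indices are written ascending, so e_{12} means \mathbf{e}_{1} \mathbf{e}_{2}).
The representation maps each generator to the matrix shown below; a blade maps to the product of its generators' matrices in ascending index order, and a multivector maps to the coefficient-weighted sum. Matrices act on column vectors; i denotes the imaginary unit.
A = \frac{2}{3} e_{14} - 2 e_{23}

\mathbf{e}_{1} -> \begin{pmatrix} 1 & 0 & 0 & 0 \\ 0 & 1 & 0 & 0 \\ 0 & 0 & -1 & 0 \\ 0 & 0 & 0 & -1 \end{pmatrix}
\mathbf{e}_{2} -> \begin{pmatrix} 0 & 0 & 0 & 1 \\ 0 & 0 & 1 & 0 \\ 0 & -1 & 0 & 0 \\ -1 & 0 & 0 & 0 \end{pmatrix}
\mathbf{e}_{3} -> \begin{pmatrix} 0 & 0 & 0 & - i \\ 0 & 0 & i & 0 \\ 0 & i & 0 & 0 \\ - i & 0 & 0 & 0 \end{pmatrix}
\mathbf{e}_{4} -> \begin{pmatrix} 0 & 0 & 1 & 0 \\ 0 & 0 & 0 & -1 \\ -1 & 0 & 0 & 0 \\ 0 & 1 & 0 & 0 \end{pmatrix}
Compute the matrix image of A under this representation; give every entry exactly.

Bivector images (products of the table entries): rho(e_{14}) = rho(\mathbf{e}_{1})rho(\mathbf{e}_{4}) = \begin{pmatrix} 0 & 0 & 1 & 0 \\ 0 & 0 & 0 & -1 \\ 1 & 0 & 0 & 0 \\ 0 & -1 & 0 & 0 \end{pmatrix}; rho(e_{23}) = rho(\mathbf{e}_{2})rho(\mathbf{e}_{3}) = \begin{pmatrix} - i & 0 & 0 & 0 \\ 0 & i & 0 & 0 \\ 0 & 0 & - i & 0 \\ 0 & 0 & 0 & i \end{pmatrix}.
M = (\frac{2}{3})*rho(e_{14}) + (-2)*rho(e_{23}), summed entrywise:
Answer: \begin{pmatrix} 2 i & 0 & \frac{2}{3} & 0 \\ 0 & - 2 i & 0 & - \frac{2}{3} \\ \frac{2}{3} & 0 & 2 i & 0 \\ 0 & - \frac{2}{3} & 0 & - 2 i \end{pmatrix}


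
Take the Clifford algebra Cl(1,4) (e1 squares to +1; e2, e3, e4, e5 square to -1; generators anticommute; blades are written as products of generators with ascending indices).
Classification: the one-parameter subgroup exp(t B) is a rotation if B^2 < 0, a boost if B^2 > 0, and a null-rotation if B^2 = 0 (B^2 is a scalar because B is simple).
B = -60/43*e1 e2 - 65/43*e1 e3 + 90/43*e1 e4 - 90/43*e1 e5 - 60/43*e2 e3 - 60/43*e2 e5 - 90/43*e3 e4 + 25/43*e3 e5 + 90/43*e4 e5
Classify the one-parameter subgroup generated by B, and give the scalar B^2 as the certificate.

B^2 term by term: the squares give (-60/43)^2*(e1 e2)^2 + (-65/43)^2*(e1 e3)^2 + (90/43)^2*(e1 e4)^2 + (-90/43)^2*(e1 e5)^2 + (-60/43)^2*(e2 e3)^2 + (-60/43)^2*(e2 e5)^2 + (-90/43)^2*(e3 e4)^2 + (25/43)^2*(e3 e5)^2 + (90/43)^2*(e4 e5)^2 = 3600/1849*(+1) + 4225/1849*(+1) + 8100/1849*(+1) + 8100/1849*(+1) + 3600/1849*(-1) + 3600/1849*(-1) + 8100/1849*(-1) + 625/1849*(-1) + 8100/1849*(-1) = 0 (each basis 2-blade squares to minus the product of its generators' squares); cross terms between blades sharing an index anticommute and cancel; the commuting (index-disjoint) pairs give grade-4 terms 2*c*c'*(blade product), which cancel blade by blade — e1 e2 e3 e4: 10800/1849 - 10800/1849 = 0; e1 e2 e3 e5: -3000/1849 - 7800/1849 + 10800/1849 = 0; e1 e2 e4 e5: -10800/1849 + 10800/1849 = 0; e1 e3 e4 e5: -11700/1849 - 4500/1849 + 16200/1849 = 0; e2 e3 e4 e5: -10800/1849 + 10800/1849 = 0 — confirming B is simple. So B^2 = 0.
Answer: null-rotation, certificate B^2 = 0. Certificate logic: 0 is a conjugation-invariant scalar, so its sign fixes rotation versus boost versus null-rotation outright.


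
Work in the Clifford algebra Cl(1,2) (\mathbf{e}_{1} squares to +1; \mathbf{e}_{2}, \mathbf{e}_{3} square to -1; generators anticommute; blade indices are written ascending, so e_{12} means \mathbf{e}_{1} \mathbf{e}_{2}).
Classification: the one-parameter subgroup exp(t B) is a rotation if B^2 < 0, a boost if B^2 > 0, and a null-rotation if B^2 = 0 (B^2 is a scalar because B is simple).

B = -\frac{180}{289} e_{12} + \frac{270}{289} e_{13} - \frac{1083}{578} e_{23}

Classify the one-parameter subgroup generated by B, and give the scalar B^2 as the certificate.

B^2 term by term: the squares give (-\frac{180}{289})^2*(e_{12})^2 + (\frac{270}{289})^2*(e_{13})^2 + (-\frac{1083}{578})^2*(e_{23})^2 = \frac{32400}{83521}*(+1) + \frac{72900}{83521}*(+1) + \frac{1172889}{334084}*(-1) = -\frac{9}{4} (each basis 2-blade squares to minus the product of its generators' squares); cross terms between blades sharing an index anticommute and cancel. So B^2 = -\frac{9}{4}.
Answer: rotation, certificate B^2 = -\frac{9}{4}. Because -\frac{9}{4} is invariant under every versor sandwich, the classification follows from its sign alone.


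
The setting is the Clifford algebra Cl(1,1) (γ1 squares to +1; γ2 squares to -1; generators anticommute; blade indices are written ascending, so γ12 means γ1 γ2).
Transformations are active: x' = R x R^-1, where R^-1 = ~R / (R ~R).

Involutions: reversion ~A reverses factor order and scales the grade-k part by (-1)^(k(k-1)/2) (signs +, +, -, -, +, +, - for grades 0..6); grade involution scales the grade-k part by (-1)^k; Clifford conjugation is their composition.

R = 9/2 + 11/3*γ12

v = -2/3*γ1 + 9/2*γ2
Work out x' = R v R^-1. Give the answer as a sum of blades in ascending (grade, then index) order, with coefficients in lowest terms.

~R = 9/2 - 11/3*γ12, and R ~R = 245/36, so R^-1 = ~R / (245/36).
R v = -39/2*γ1 + 817/36*γ2
Answer: -18464/735*γ1 + 12501/490*γ2


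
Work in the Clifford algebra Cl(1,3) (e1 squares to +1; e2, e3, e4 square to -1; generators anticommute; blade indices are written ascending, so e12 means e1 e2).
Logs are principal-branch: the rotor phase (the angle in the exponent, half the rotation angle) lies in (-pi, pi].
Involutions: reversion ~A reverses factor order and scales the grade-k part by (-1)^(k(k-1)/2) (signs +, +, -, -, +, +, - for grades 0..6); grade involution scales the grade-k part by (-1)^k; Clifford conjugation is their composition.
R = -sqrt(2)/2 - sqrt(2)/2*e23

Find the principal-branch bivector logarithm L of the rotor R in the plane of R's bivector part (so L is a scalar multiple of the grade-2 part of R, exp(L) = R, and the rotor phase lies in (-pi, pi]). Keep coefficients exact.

The scalar part of R is -sqrt(2)/2, which fixes the principal-branch rotor phase; the unit plane is then the bivector part divided by the sine of that phase, and L is that plane scaled by the phase.
Concretely: cos(phase) = -sqrt(2)/2 gives phase = ±3*pi/4, and since phase/sin(phase) is even the sign is immaterial: L = (phase/sin(phase)) * <R>_2 = (3*sqrt(2)*pi/4) * <R>_2.
Answer: -3*pi/4*e23


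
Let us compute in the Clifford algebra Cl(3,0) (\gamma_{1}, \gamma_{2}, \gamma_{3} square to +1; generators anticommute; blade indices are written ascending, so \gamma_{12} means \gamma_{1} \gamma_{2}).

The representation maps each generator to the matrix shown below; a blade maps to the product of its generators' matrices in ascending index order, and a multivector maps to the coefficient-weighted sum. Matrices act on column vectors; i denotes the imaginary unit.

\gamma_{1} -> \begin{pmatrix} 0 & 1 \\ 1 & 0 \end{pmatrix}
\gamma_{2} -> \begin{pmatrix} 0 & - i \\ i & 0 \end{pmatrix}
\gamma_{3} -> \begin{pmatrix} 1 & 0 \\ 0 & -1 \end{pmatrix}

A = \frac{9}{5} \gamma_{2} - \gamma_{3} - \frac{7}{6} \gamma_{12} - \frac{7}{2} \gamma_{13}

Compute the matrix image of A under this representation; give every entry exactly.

Bivector images (products of the table entries): rho(\gamma_{12}) = rho(\gamma_{1})rho(\gamma_{2}) = \begin{pmatrix} i & 0 \\ 0 & - i \end{pmatrix}; rho(\gamma_{13}) = rho(\gamma_{1})rho(\gamma_{3}) = \begin{pmatrix} 0 & -1 \\ 1 & 0 \end{pmatrix}.
M = (\frac{9}{5})*rho(\gamma_{2}) + (-1)*rho(\gamma_{3}) + (-\frac{7}{6})*rho(\gamma_{12}) + (-\frac{7}{2})*rho(\gamma_{13}), summed entrywise:
Answer: \begin{pmatrix} -1 - \frac{7 i}{6} & \frac{7}{2} - \frac{9 i}{5} \\ - \frac{7}{2} + \frac{9 i}{5} & 1 + \frac{7 i}{6} \end{pmatrix}


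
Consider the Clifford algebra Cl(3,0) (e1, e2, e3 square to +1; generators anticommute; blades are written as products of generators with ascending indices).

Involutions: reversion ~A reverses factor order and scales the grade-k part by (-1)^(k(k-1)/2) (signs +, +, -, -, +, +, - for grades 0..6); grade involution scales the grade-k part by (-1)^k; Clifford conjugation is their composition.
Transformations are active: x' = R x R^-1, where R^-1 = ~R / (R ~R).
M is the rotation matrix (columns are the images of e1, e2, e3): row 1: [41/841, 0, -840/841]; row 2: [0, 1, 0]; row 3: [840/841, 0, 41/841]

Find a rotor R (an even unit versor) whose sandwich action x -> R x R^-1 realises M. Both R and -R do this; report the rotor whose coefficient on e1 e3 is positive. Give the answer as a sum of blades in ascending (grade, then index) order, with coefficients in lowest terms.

Method: write R = a + b12*e1 e2 + b13*e1 e3 + b23*e2 e3 with a^2 + b12^2 + b13^2 + b23^2 = 1 (so R^-1 = ~R). Expanding the columns R e_j ~R gives tr M = 4a^2 - 1 and, from the antisymmetric part, M21 - M12 = -4a*b12, M13 - M31 = 4a*b13, M32 - M23 = -4a*b23.
Here tr M = 923/841, so a^2 = (1 + tr M)/4 = 441/841 and a = ±21/29. Taking a = 21/29: M21 - M12 = 0, M13 - M31 = -1680/841, M32 - M23 = 0, giving b12 = 0, b13 = -20/29, b23 = 0, i.e. R = 21/29 - 20/29*e1 e3.
Its e1 e3 coefficient is negative, so report the other preimage -R.
Answer: -21/29 + 20/29*e1 e3. Sheet selection: the two-to-one cover makes ±R indistinguishable at the matrix level (trace 923/841), so uniqueness comes from the required sign on e1 e3.


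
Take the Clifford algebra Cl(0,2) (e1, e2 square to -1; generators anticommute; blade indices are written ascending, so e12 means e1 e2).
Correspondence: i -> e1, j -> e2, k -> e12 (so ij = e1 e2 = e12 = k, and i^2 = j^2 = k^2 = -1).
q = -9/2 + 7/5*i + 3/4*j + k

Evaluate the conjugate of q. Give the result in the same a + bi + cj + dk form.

In blades: q = -9/2 + 7/5*e1 + 3/4*e2 + e12.
Conjugation here is Clifford conjugation: the scalar is fixed and the grade-1 and grade-2 blades all flip sign, giving -9/2 - 7/5*e1 - 3/4*e2 - e12; translating back:
Answer: -9/2 - 7/5*i - 3/4*j - k


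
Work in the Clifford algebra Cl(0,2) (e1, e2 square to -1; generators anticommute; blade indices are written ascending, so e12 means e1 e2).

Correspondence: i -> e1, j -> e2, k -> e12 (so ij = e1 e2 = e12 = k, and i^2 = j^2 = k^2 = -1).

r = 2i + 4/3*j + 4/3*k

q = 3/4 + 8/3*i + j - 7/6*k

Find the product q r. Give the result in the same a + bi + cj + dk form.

In blades: q = 3/4 + 8/3*e1 + e2 - 7/6*e12, r = 2*e1 + 4/3*e2 + 4/3*e12.
Distribute q over r term by term (generator squares from the signature, products reordered to ascending indices): (3/4)*r = 3/2*e1 + e2 + e12; (8/3*e1)*r = -16/3 - 32/9*e2 + 32/9*e12; (e2)*r = -4/3 + 4/3*e1 - 2*e12; (-7/6*e12)*r = 14/9 + 14/9*e1 - 7/3*e2.
Sum: -46/9 + 79/18*e1 - 44/9*e2 + 23/9*e12; translating back through the correspondence:
Answer: -46/9 + 79/18*i - 44/9*j + 23/9*k


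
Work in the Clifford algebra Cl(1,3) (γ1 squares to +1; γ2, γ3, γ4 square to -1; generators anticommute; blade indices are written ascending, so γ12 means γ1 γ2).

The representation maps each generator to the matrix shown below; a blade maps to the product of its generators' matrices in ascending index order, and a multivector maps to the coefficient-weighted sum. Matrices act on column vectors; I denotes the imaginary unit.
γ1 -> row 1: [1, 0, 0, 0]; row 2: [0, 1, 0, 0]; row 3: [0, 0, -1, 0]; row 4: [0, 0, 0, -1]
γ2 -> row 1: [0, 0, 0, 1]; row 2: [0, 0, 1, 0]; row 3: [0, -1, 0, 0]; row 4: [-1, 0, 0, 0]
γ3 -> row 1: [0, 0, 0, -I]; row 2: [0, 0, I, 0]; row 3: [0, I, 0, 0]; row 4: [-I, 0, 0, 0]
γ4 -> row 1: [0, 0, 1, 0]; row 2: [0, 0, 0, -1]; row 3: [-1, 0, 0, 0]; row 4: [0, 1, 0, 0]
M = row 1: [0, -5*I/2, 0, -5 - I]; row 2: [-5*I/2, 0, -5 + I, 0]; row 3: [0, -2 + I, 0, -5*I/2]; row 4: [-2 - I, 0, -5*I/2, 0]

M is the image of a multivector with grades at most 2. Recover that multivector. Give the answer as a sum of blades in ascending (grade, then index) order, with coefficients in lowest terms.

Method: the blade images are trace-orthogonal — tr(rho(e_A) rho(e_B)^-1) = 4 if A = B and 0 otherwise — and rho(e_A)^-1 = (e_A)^2 * rho(e_A) with (e_A)^2 = +1 or -1, so the coefficient of e_A in the preimage is (e_A)^2 * tr(M rho(e_A))/4.
Nonzero projections over blades of grade <= 2: γ2: (γ2)^2 = -1, tr(M rho(γ2)) = 6, coefficient -3/2; γ3: (γ3)^2 = -1, tr(M rho(γ3)) = -4, coefficient 1; γ12: (γ12)^2 = +1, tr(M rho(γ12)) = -14, coefficient -7/2; γ34: (γ34)^2 = -1, tr(M rho(γ34)) = -10, coefficient 5/2. Every other blade of grade <= 2 projects to 0.
Answer: -3/2*γ2 + γ3 - 7/2*γ12 + 5/2*γ34


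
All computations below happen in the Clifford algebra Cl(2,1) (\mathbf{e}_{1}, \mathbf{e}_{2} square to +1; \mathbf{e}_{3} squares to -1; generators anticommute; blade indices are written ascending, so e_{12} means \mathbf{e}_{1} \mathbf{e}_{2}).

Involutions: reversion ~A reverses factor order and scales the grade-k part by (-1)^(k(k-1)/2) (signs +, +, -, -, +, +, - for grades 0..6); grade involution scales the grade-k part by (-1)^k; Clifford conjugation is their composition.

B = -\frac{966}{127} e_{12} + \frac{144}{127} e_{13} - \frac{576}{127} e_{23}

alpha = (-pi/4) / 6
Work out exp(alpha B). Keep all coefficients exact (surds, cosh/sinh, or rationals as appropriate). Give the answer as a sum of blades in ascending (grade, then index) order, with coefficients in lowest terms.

B^2 term by term: the squares give (-\frac{966}{127})^2*(e_{12})^2 + (\frac{144}{127})^2*(e_{13})^2 + (-\frac{576}{127})^2*(e_{23})^2 = \frac{933156}{16129}*(-1) + \frac{20736}{16129}*(+1) + \frac{331776}{16129}*(+1) = -36 (each basis 2-blade squares to minus the product of its generators' squares); cross terms between blades sharing an index anticommute and cancel. So B^2 = -36.
B^2 = -36 — circular case — the even/odd split gives cos and sin: l = 6, alpha*l = - \frac{\pi}{4}, so exp(alpha B) = cos(- \frac{\pi}{4}) + (sin(- \frac{\pi}{4})/6)*B = \frac{\sqrt{2}}{2} + (- \frac{\sqrt{2}}{12})*B.
Answer: \frac{\sqrt{2}}{2} + \frac{161 \sqrt{2}}{254} e_{12} - \frac{12 \sqrt{2}}{127} e_{13} + \frac{48 \sqrt{2}}{127} e_{23}


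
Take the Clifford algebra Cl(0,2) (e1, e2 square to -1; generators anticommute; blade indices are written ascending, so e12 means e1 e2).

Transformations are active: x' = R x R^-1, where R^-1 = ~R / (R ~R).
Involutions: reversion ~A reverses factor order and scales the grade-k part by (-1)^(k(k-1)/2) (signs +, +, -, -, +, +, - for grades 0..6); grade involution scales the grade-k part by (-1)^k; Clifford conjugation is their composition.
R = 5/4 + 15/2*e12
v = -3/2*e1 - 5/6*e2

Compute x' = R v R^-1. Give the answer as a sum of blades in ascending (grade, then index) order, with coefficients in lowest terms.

~R = 5/4 - 15/2*e12, and R ~R = 925/16, so R^-1 = ~R / (925/16).
R v = 35/8*e1 - 295/24*e2
Answer: 125/74*e1 + 67/222*e2


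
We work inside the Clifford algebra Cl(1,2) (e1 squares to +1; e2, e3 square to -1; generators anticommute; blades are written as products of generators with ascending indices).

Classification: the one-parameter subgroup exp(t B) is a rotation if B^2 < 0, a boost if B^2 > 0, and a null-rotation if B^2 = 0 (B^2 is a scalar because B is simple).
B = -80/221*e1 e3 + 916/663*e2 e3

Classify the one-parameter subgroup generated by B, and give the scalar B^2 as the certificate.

B^2 term by term: the squares give (-80/221)^2*(e1 e3)^2 + (916/663)^2*(e2 e3)^2 = 6400/48841*(+1) + 839056/439569*(-1) = -16/9 (each basis 2-blade squares to minus the product of its generators' squares); cross terms between blades sharing an index anticommute and cancel. So B^2 = -16/9.
Answer: rotation, certificate B^2 = -16/9. One invariant decides it: the square -16/9 survives every conjugation, and its sign is exactly the classification.


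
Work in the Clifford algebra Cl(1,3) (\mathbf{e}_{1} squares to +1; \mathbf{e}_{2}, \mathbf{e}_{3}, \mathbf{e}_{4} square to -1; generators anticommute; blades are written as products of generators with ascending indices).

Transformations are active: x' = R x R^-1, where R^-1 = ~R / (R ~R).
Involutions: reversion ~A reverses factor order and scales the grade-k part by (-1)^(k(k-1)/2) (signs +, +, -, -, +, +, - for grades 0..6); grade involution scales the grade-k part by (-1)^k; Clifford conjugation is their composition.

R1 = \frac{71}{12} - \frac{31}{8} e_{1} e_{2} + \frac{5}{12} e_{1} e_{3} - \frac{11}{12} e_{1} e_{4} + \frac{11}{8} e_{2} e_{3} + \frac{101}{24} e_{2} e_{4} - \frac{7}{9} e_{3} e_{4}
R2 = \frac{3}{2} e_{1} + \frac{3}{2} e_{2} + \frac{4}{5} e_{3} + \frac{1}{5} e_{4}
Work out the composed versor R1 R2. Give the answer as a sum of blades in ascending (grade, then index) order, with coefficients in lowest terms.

Distribute over the terms of R2 (each basis-blade product reordered to ascending indices, repeated generators contracted through their squares):
R1 (\frac{3}{2} e_{1}) = \frac{71}{8} e_{1} + \frac{93}{16} e_{2} - \frac{5}{8} e_{3} + \frac{11}{8} e_{4} + \frac{33}{16} e_{1} e_{2} e_{3} + \frac{101}{16} e_{1} e_{2} e_{4} - \frac{7}{6} e_{1} e_{3} e_{4}
R1 (\frac{3}{2} e_{2}) = \frac{93}{16} e_{1} + \frac{71}{8} e_{2} + \frac{33}{16} e_{3} + \frac{101}{16} e_{4} - \frac{5}{8} e_{1} e_{2} e_{3} + \frac{11}{8} e_{1} e_{2} e_{4} - \frac{7}{6} e_{2} e_{3} e_{4}
R1 (\frac{4}{5} e_{3}) = -\frac{1}{3} e_{1} - \frac{11}{10} e_{2} + \frac{71}{15} e_{3} - \frac{28}{45} e_{4} - \frac{31}{10} e_{1} e_{2} e_{3} + \frac{11}{15} e_{1} e_{3} e_{4} - \frac{101}{30} e_{2} e_{3} e_{4}
R1 (\frac{1}{5} e_{4}) = \frac{11}{60} e_{1} - \frac{101}{120} e_{2} + \frac{7}{45} e_{3} + \frac{71}{60} e_{4} - \frac{31}{40} e_{1} e_{2} e_{4} + \frac{1}{12} e_{1} e_{3} e_{4} + \frac{11}{40} e_{2} e_{3} e_{4}
Summing the partial products and collecting blades:
Answer: \frac{1163}{80} e_{1} + \frac{3059}{240} e_{2} + \frac{911}{144} e_{3} + \frac{5939}{720} e_{4} - \frac{133}{80} e_{1} e_{2} e_{3} + \frac{553}{80} e_{1} e_{2} e_{4} - \frac{7}{20} e_{1} e_{3} e_{4} - \frac{511}{120} e_{2} e_{3} e_{4}


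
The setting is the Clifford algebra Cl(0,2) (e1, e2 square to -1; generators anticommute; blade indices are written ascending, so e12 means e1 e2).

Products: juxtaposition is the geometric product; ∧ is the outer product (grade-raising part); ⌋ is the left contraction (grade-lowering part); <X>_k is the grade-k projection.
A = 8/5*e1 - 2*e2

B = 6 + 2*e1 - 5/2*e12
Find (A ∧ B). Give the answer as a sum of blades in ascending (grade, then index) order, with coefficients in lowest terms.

step 1: 48/5*e1 - 12*e2 + 4*e12
Answer: 48/5*e1 - 12*e2 + 4*e12


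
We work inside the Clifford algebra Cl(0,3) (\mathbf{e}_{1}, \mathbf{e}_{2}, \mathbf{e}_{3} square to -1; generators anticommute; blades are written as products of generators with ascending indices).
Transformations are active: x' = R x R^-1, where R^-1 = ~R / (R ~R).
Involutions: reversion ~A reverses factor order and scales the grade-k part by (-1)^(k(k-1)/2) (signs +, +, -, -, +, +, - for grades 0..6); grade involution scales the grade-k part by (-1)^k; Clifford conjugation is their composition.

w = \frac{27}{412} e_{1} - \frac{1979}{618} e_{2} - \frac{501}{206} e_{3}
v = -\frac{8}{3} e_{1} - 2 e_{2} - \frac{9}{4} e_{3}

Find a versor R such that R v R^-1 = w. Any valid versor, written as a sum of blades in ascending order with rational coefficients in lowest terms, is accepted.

Equal squares first: v^2 = w^2 = -\frac{2329}{144}. Then v + w = -\frac{3215}{1236} e_{1} - \frac{3215}{618} e_{2} - \frac{1929}{412} e_{3} is a versor taking v to w, provided it is invertible.
Answer: -\frac{3215}{1236} e_{1} - \frac{3215}{618} e_{2} - \frac{1929}{412} e_{3}


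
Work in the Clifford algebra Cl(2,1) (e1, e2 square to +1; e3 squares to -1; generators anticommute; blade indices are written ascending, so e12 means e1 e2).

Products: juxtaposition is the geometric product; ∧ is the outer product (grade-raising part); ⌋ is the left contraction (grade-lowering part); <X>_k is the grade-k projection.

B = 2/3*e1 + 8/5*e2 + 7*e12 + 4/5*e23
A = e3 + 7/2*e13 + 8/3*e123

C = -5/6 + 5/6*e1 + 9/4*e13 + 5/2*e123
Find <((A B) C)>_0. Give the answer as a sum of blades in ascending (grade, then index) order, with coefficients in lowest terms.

step 1: 32/15*e1 + 4/5*e2 - 21*e3 + 14/5*e12 - 74/15*e13 + 2221/90*e23 + 7/5*e123
step 2: -262/45 + 38/3*e1 + 371/60*e2 + 1747/90*e3 - 241/40*e12 + 353/18*e13 - 10997/540*e23 + 9503/540*e123
step 3: -262/45
Answer: -262/45


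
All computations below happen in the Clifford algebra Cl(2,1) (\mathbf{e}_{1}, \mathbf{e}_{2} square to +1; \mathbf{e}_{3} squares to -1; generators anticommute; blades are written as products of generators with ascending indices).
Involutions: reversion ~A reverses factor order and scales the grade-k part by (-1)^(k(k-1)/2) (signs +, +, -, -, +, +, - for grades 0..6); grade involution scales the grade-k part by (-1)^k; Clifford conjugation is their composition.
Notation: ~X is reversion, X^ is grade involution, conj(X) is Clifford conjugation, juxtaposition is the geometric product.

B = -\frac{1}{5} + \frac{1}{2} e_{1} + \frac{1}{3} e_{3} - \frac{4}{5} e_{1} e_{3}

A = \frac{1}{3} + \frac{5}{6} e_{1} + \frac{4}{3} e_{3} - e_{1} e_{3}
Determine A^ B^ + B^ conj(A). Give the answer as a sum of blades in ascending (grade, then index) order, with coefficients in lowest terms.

first term: \frac{127}{180} + \frac{11}{15} e_{1} + \frac{29}{90} e_{3} - \frac{41}{90} e_{1} e_{3}
second term: -\frac{161}{180} - \frac{7}{5} e_{1} - \frac{91}{90} e_{3} - \frac{7}{90} e_{1} e_{3}
Answer: -\frac{17}{90} - \frac{2}{3} e_{1} - \frac{31}{45} e_{3} - \frac{8}{15} e_{1} e_{3}


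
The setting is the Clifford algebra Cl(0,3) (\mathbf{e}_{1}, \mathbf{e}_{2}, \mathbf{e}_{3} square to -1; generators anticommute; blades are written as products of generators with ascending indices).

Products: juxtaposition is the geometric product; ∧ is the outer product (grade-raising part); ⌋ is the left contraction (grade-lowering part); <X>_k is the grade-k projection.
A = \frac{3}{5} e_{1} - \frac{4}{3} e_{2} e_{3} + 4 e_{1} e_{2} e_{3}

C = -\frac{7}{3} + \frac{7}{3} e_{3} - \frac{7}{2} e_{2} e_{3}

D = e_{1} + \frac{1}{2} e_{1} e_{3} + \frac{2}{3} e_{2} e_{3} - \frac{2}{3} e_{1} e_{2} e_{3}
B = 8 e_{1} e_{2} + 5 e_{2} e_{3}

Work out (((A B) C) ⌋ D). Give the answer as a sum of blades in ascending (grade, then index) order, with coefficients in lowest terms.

step 1: \frac{20}{3} - 20 e_{1} - \frac{24}{5} e_{2} - 32 e_{3} - \frac{32}{3} e_{1} e_{3} + 3 e_{1} e_{2} e_{3}
step 2: \frac{532}{9} + \frac{1477}{18} e_{1} + \frac{616}{5} e_{2} + \frac{3304}{45} e_{3} + \frac{91}{3} e_{1} e_{2} - \frac{196}{9} e_{1} e_{3} - \frac{518}{15} e_{2} e_{3} + 63 e_{1} e_{2} e_{3}
step 3: -\frac{8113}{90} + \frac{364}{5} e_{1} + \frac{952}{15} e_{2} - \frac{18529}{180} e_{3} + \frac{6608}{135} e_{1} e_{2} - \frac{2366}{45} e_{1} e_{3} + \frac{847}{9} e_{2} e_{3} - \frac{1064}{27} e_{1} e_{2} e_{3}
Answer: -\frac{8113}{90} + \frac{364}{5} e_{1} + \frac{952}{15} e_{2} - \frac{18529}{180} e_{3} + \frac{6608}{135} e_{1} e_{2} - \frac{2366}{45} e_{1} e_{3} + \frac{847}{9} e_{2} e_{3} - \frac{1064}{27} e_{1} e_{2} e_{3}


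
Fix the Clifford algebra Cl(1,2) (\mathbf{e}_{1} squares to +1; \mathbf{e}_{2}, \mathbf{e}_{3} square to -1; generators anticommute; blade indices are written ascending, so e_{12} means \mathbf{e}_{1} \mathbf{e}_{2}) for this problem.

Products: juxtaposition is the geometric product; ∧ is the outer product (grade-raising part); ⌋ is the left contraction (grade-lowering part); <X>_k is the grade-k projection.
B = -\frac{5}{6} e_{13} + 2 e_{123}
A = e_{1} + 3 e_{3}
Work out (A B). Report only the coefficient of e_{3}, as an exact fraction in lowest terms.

step 1: -\frac{5}{2} e_{1} - \frac{5}{6} e_{3} - 6 e_{12} + 2 e_{23}
Answer: -\frac{5}{6}


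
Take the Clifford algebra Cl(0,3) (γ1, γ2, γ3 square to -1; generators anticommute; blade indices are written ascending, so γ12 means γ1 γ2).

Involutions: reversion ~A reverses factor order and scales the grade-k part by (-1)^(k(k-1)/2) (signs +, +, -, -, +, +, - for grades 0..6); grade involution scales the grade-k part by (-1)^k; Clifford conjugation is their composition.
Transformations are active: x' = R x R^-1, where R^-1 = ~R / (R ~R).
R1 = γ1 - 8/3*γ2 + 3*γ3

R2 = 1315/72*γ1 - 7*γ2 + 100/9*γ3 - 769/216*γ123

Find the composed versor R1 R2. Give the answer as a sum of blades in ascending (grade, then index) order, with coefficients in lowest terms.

Distribute over the terms of R1 (each basis-blade product reordered to ascending indices, repeated generators contracted through their squares):
(γ1) R2 = -1315/72 - 7*γ12 + 100/9*γ13 + 769/216*γ23
(-8/3*γ2) R2 = -56/3 + 1315/27*γ12 + 769/81*γ13 - 800/27*γ23
(3*γ3) R2 = -100/3 + 769/72*γ12 - 1315/24*γ13 + 21*γ23
Summing the partial products and collecting blades:
Answer: -5059/72 + 11315/216*γ12 - 22153/648*γ13 - 365/72*γ23


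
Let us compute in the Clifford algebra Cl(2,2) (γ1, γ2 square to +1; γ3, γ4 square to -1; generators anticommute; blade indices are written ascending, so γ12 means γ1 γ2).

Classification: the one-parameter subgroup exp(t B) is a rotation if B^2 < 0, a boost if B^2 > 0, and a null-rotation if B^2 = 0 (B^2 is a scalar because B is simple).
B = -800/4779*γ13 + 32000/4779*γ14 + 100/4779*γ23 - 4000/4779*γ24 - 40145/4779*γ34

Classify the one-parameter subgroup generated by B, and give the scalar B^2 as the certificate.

B^2 term by term: the squares give (-800/4779)^2*(γ13)^2 + (32000/4779)^2*(γ14)^2 + (100/4779)^2*(γ23)^2 + (-4000/4779)^2*(γ24)^2 + (-40145/4779)^2*(γ34)^2 = 640000/22838841*(+1) + 1024000000/22838841*(+1) + 10000/22838841*(+1) + 16000000/22838841*(+1) + 1611621025/22838841*(-1) = -25 (each basis 2-blade squares to minus the product of its generators' squares); cross terms between blades sharing an index anticommute and cancel; the commuting (index-disjoint) pairs give grade-4 terms 2*c*c'*(blade product), which cancel blade by blade — γ1234: -6400000/22838841 + 6400000/22838841 = 0 — confirming B is simple. So B^2 = -25.
Answer: rotation, certificate B^2 = -25. Note: conjugating B changes its blade decomposition but never the scalar B^2 = -25, whose sign settles the classification.


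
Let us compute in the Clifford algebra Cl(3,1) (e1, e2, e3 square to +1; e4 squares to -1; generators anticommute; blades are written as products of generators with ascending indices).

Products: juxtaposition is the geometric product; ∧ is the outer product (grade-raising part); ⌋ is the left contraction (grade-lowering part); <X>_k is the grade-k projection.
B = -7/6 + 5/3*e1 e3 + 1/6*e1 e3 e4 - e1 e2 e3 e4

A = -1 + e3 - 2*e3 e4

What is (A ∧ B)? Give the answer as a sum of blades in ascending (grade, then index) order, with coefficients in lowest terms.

step 1: 7/6 - 7/6*e3 - 5/3*e1 e3 + 7/3*e3 e4 - 1/6*e1 e3 e4 + e1 e2 e3 e4
Answer: 7/6 - 7/6*e3 - 5/3*e1 e3 + 7/3*e3 e4 - 1/6*e1 e3 e4 + e1 e2 e3 e4


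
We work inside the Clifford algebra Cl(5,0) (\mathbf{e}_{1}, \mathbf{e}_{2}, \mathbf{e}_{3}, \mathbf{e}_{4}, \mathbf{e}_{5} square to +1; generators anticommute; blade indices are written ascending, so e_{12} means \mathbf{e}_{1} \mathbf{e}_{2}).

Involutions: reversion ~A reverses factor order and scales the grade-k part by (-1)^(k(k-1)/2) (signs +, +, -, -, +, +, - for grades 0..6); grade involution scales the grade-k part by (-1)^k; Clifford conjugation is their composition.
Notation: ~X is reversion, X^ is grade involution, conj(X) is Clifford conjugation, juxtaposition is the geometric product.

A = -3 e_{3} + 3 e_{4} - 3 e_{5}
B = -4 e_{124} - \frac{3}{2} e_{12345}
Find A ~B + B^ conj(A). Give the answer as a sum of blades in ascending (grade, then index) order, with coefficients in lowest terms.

first term: 12 e_{12} - \frac{15}{2} e_{1234} + \frac{9}{2} e_{1235} + \frac{33}{2} e_{1245}
second term: -12 e_{12} - \frac{15}{2} e_{1234} + \frac{9}{2} e_{1235} + \frac{33}{2} e_{1245}
Answer: -15 e_{1234} + 9 e_{1235} + 33 e_{1245}


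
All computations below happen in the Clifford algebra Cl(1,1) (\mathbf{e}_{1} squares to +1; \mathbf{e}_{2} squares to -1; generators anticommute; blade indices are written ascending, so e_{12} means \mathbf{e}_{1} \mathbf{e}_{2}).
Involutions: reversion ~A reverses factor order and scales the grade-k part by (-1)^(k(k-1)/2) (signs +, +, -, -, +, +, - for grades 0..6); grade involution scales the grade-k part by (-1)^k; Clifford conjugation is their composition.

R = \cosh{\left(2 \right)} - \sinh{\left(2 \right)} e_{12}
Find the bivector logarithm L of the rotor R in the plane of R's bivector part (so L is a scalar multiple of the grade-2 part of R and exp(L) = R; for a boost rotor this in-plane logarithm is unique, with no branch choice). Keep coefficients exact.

The scalar part of R is \cosh{\left(2 \right)}, which fixes the rapidity magnitude through cosh (cosh is even, so it cannot fix the sign — the bivector part carries that); dividing the bivector part by sinh of the rapidity gives the plane, and L = rapidity * plane, where the joint sign ambiguity of (rapidity, plane) cancels in the product.
Concretely: cosh(rapidity) = \cosh{\left(2 \right)} gives rapidity = ±2, and since rapidity/sinh(rapidity) is even the sign is immaterial: L = (rapidity/sinh(rapidity)) * <R>_2 = (\frac{2}{\sinh{\left(2 \right)}}) * <R>_2.
Answer: -2 e_{12}


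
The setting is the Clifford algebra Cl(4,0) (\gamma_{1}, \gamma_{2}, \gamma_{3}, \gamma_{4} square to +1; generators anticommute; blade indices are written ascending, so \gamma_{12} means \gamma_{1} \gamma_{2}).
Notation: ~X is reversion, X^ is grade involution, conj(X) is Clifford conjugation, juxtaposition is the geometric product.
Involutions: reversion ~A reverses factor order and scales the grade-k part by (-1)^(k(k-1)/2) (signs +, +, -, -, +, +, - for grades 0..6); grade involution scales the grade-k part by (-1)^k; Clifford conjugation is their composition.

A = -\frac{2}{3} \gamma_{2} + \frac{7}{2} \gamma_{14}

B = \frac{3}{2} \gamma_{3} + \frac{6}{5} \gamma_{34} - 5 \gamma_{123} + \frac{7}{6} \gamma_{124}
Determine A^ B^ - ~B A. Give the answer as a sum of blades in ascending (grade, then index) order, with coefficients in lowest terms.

first term: -\frac{49}{12} \gamma_{2} - \frac{113}{15} \gamma_{13} + \frac{7}{9} \gamma_{14} - \gamma_{23} + \frac{21}{4} \gamma_{134} - \frac{167}{10} \gamma_{234}
second term: -\frac{49}{12} \gamma_{2} - \frac{13}{15} \gamma_{13} - \frac{7}{9} \gamma_{14} + \gamma_{23} - \frac{21}{4} \gamma_{134} + \frac{183}{10} \gamma_{234}
Answer: -\frac{20}{3} \gamma_{13} + \frac{14}{9} \gamma_{14} - 2 \gamma_{23} + \frac{21}{2} \gamma_{134} - 35 \gamma_{234}


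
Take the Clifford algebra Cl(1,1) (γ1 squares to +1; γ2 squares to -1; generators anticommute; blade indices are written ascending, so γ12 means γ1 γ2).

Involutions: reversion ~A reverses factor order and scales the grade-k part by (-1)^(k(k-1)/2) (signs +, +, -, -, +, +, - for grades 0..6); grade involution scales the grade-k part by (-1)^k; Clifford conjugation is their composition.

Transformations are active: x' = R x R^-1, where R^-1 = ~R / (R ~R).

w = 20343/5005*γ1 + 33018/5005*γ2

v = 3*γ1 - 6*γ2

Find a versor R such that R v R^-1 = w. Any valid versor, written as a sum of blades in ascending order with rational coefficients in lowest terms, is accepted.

Equal squares first: v^2 = w^2 = -27. Then v + w = 35358/5005*γ1 + 2988/5005*γ2 is a versor taking v to w, provided it is invertible.
Answer: 35358/5005*γ1 + 2988/5005*γ2


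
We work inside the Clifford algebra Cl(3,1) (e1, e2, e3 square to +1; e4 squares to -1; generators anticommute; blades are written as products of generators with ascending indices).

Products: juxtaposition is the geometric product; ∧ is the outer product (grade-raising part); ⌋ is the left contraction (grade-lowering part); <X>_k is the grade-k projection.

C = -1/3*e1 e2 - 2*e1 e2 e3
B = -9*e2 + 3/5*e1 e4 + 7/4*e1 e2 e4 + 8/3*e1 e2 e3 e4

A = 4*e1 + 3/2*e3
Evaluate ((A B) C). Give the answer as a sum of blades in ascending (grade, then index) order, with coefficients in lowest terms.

step 1: 12/5*e4 - 36*e1 e2 + 27/2*e2 e3 + 7*e2 e4 + 4*e1 e2 e4 - 9/10*e1 e3 e4 + 32/3*e2 e3 e4 + 21/8*e1 e2 e3 e4
step 2: -12 + 27*e1 - 72*e3 - 47/12*e4 + 9/2*e1 e3 - 19*e1 e4 - 9/5*e2 e4 - 57/8*e3 e4 - 4/5*e1 e2 e4 - 94/9*e1 e3 e4 + 3/10*e2 e3 e4 + 24/5*e1 e2 e3 e4
Answer: -12 + 27*e1 - 72*e3 - 47/12*e4 + 9/2*e1 e3 - 19*e1 e4 - 9/5*e2 e4 - 57/8*e3 e4 - 4/5*e1 e2 e4 - 94/9*e1 e3 e4 + 3/10*e2 e3 e4 + 24/5*e1 e2 e3 e4


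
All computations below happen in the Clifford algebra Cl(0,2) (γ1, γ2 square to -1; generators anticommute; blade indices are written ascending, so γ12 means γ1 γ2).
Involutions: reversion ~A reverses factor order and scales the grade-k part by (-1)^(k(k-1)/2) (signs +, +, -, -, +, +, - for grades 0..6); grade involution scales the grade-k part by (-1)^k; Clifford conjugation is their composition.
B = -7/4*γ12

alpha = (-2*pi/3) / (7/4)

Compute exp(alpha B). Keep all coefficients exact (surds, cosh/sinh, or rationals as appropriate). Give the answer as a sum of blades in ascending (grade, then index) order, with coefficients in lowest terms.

B^2 = (-7/4)^2*(γ12)^2 = 49/16*(-1) = -49/16 (a basis 2-blade squares to minus the product of its generators' squares).
B^2 = -49/16 — circular case — the even/odd split gives cos and sin: l = 7/4, alpha*l = -2*pi/3, so exp(alpha B) = cos(-2*pi/3) + (sin(-2*pi/3)/(7/4))*B = -1/2 + (-2*sqrt(3)/7)*B.
Answer: -1/2 + sqrt(3)/2*γ12


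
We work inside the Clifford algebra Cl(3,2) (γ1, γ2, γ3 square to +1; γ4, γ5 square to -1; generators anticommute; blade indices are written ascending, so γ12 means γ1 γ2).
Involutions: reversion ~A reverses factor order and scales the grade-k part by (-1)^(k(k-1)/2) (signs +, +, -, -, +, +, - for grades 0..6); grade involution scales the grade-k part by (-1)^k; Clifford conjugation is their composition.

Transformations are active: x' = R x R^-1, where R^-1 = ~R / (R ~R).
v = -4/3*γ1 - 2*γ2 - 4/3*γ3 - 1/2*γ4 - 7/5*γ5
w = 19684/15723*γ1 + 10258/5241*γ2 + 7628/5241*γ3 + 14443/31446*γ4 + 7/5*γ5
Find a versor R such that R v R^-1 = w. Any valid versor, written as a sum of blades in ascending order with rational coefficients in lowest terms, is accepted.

Why this works: both vectors square to 4811/900, so q(v) = q(w) and R = v + w = -1280/15723*γ1 - 224/5241*γ2 + 640/5241*γ3 - 640/15723*γ4 carries v to w — its own direction survives, the complement (v - w)/2 flips.
Answer: -1280/15723*γ1 - 224/5241*γ2 + 640/5241*γ3 - 640/15723*γ4
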